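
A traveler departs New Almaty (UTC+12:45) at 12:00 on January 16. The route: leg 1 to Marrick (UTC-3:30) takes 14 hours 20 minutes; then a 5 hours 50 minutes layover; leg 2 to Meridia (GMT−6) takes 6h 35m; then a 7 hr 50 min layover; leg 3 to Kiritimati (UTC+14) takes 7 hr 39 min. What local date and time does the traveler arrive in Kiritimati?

07:29 on January 18

Convert departure to UTC: 12:00 − 12:45 = 23:15 UTC on Jan 15.
Add 14 hours and 20 minutes leg 1 → 13:35 UTC (Jan 16).
Add 5 hours 50 minutes layover in Marrick → 19:25 UTC.
Add 6 hours 35 minutes leg 2 → 02:00 UTC (Jan 17).
Add 7 hours 50 minutes layover in Meridia → 09:50 UTC.
Add 7 hours and 39 minutes leg 3 → 17:29 UTC.
Kiritimati is UTC+14:00, so local arrival = 17:29 + 14:00 = 07:29 on Jan 18.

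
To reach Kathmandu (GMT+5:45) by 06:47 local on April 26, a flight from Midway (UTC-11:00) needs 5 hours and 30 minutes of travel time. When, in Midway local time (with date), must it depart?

08:32 on Apr 25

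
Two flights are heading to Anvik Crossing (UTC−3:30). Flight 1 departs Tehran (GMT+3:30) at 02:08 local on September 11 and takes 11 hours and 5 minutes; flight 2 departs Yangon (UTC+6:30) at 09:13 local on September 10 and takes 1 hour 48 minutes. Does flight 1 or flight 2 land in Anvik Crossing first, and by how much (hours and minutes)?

the second, by 29 hours 12 minutes

Flight 1 in UTC: 02:08 − 3:30 = 22:38 on Sep 10.
+11 hours 5 minutes → arrive 09:43 UTC on Sep 11.
Flight 2 in UTC: 09:13 − 6:30 = 02:43 on Sep 10.
+1 hour and 48 minutes → arrive 04:31 UTC on Sep 10.
Flight 2 lands earlier by 29 hours 12 minutes.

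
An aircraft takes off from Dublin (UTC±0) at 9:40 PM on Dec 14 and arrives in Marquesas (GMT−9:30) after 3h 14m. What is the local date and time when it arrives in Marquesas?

Dublin is at UTC+0, so departure is already 9:40 PM UTC on Dec 14.
Add 3 hours 14 minutes travel time → 12:54 AM UTC (Dec 15).
Marquesas is UTC−9:30, so local arrival = 12:54 AM − 9:30 = 3:24 PM on Dec 14.

3:24 PM on December 14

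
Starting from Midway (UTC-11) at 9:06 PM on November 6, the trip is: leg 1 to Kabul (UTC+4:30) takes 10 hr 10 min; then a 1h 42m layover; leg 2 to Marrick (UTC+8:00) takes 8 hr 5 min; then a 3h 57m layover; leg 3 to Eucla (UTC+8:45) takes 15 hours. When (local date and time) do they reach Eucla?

7:45 AM on November 9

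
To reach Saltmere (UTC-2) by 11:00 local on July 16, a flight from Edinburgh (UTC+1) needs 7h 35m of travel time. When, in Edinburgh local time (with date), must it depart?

Target arrival in UTC: 11:00 + 2:00 = 13:00 on Jul 16.
Subtract 7 hours and 35 minutes → departure 05:25 UTC on Jul 16.
Edinburgh is UTC+1:00: 05:25 + 1:00 = 06:25 on Jul 16.

06:25 on July 16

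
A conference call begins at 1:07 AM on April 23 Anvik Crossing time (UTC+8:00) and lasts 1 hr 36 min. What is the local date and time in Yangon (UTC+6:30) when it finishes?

Convert start to UTC: 1:07 AM − 8:00 = 5:07 PM UTC on Apr 22.
Add 1 hour and 36 minutes duration → 6:43 PM UTC.
Yangon is UTC+6:30, so local end time = 6:43 PM + 6:30 = 1:13 AM on Apr 23.

1:13 AM on April 23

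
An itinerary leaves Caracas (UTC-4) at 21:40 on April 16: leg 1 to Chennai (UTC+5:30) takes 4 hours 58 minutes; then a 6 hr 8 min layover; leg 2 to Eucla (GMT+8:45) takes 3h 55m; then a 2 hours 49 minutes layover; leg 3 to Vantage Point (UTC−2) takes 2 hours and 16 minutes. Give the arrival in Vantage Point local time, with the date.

19:46 on Apr 17

Convert departure to UTC: 21:40 + 4:00 = 01:40 UTC on Apr 17.
Add 4 hours and 58 minutes leg 1 → 06:38 UTC.
Add 6 hours 8 minutes layover in Chennai → 12:46 UTC.
Add 3 hours and 55 minutes leg 2 → 16:41 UTC.
Add 2 hours 49 minutes layover in Eucla → 19:30 UTC.
Add 2 hours 16 minutes leg 3 → 21:46 UTC.
Vantage Point is UTC−2:00, so local arrival = 21:46 − 2:00 = 19:46 on Apr 17.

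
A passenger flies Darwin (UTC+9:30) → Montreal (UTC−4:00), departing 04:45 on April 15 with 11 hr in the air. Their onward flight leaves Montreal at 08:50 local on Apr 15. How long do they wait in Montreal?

Convert departure to UTC: 04:45 − 9:30 = 19:15 UTC on Apr 14.
Add 11 hours flight time → 06:15 UTC (Apr 15).
Montreal is UTC−4:00, so local arrival = 06:15 − 4:00 = 02:15 on Apr 15.
Layover = 08:50 − 02:15 = 6 hours 35 minutes.

6 hours 35 minutes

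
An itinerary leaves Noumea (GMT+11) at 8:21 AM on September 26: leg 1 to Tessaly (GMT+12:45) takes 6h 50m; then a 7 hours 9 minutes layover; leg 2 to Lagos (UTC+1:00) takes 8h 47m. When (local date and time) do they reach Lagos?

Convert departure to UTC: 8:21 AM − 11:00 = 9:21 PM UTC on Sep 25.
Add 6 hours and 50 minutes leg 1 → 4:11 AM UTC (Sep 26).
Add 7 hours 9 minutes layover in Tessaly → 11:20 AM UTC.
Add 8 hours 47 minutes leg 2 → 8:07 PM UTC.
Lagos is UTC+1:00, so local arrival = 8:07 PM + 1:00 = 9:07 PM on Sep 26.

9:07 PM on September 26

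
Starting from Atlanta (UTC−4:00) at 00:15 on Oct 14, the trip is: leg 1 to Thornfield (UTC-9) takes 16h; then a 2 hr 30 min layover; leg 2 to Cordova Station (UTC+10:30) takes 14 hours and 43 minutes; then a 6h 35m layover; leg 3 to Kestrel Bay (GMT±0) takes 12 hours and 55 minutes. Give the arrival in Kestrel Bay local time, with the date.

Convert departure to UTC: 00:15 + 4:00 = 04:15 UTC on Oct 14.
Add 16 hours leg 1 → 20:15 UTC.
Add 2 hours and 30 minutes layover in Thornfield → 22:45 UTC.
Add 14 hours and 43 minutes leg 2 → 13:28 UTC (Oct 15).
Add 6 hours and 35 minutes layover in Cordova Station → 20:03 UTC.
Add 12 hours and 55 minutes leg 3 → 08:58 UTC (Oct 16).
Kestrel Bay is UTC+0, so local arrival is the same: 08:58 on Oct 16.

08:58 on October 16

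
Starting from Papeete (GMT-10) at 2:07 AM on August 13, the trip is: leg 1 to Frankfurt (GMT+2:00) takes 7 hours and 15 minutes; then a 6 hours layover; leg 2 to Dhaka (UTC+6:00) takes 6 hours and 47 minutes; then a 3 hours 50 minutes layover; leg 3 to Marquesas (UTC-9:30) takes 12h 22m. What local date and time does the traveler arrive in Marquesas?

Convert departure to UTC: 2:07 AM + 10:00 = 12:07 PM UTC on Aug 13.
Add 7 hours 15 minutes leg 1 → 7:22 PM UTC.
Add 6 hours layover in Frankfurt → 1:22 AM UTC (Aug 14).
Add 6 hours 47 minutes leg 2 → 8:09 AM UTC.
Add 3 hours 50 minutes layover in Dhaka → 11:59 AM UTC.
Add 12 hours 22 minutes leg 3 → 12:21 AM UTC (Aug 15).
Marquesas is UTC−9:30, so local arrival = 12:21 AM − 9:30 = 2:51 PM on Aug 14.

2:51 PM on August 14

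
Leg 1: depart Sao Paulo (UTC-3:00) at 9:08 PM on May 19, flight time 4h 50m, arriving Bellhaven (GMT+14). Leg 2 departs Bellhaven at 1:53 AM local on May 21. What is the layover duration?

Convert departure to UTC: 9:08 PM + 3:00 = 12:08 AM UTC on May 20.
Add 4 hours and 50 minutes flight time → 4:58 AM UTC.
Bellhaven is UTC+14:00, so local arrival = 4:58 AM + 14:00 = 6:58 PM on May 20.
Layover = 1:53 AM − 6:58 PM (+1 day) = 6 hours 55 minutes.

6 hours 55 minutes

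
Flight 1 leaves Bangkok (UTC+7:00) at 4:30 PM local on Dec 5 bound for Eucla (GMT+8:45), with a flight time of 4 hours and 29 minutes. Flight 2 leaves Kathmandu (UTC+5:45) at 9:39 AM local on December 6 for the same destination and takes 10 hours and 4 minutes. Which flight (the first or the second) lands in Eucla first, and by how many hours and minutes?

the first, by 23 hours 59 minutes

Flight 1 in UTC: 4:30 PM − 7:00 = 9:30 AM on Dec 5.
+4 hours 29 minutes → arrive 1:59 PM UTC on Dec 5.
Flight 2 in UTC: 9:39 AM − 5:45 = 3:54 AM on Dec 6.
+10 hours 4 minutes → arrive 1:58 PM UTC on Dec 6.
Flight 1 lands earlier by 23 hours 59 minutes.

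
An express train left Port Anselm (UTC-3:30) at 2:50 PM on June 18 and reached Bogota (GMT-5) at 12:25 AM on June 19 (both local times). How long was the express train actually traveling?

Departure in UTC: 2:50 PM + 3:30 = 6:20 PM on Jun 18.
Arrival in UTC: 12:25 AM + 5:00 = 5:25 AM on Jun 19.
Elapsed = 5:25 AM − 6:20 PM (+1 day) = 11 hours 5 minutes.

11 hours 5 minutes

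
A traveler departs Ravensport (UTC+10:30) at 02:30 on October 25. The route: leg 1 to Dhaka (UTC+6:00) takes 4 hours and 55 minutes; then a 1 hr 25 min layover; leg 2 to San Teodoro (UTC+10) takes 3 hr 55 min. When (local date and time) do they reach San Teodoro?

Convert departure to UTC: 02:30 − 10:30 = 16:00 UTC on Oct 24.
Add 4 hours and 55 minutes leg 1 → 20:55 UTC.
Add 1 hour and 25 minutes layover in Dhaka → 22:20 UTC.
Add 3 hours and 55 minutes leg 2 → 02:15 UTC (Oct 25).
San Teodoro is UTC+10:00, so local arrival = 02:15 + 10:00 = 12:15 on Oct 25.

12:15 on Oct 25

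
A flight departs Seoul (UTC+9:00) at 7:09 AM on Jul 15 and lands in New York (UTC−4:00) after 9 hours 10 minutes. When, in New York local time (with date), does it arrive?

3:19 AM on July 15

Convert departure to UTC: 7:09 AM − 9:00 = 10:09 PM UTC on Jul 14.
Add 9 hours 10 minutes travel time → 7:19 AM UTC (Jul 15).
New York is UTC−4:00, so local arrival = 7:19 AM − 4:00 = 3:19 AM on Jul 15.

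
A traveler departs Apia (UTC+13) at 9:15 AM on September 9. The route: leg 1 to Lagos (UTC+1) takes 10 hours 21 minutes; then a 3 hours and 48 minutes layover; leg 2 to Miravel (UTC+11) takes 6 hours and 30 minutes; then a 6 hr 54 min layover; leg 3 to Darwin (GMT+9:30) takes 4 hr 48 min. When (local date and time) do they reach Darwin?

Convert departure to UTC: 9:15 AM − 13:00 = 8:15 PM UTC on Sep 8.
Add 10 hours 21 minutes leg 1 → 6:36 AM UTC (Sep 9).
Add 3 hours and 48 minutes layover in Lagos → 10:24 AM UTC.
Add 6 hours and 30 minutes leg 2 → 4:54 PM UTC.
Add 6 hours and 54 minutes layover in Miravel → 11:48 PM UTC.
Add 4 hours and 48 minutes leg 3 → 4:36 AM UTC (Sep 10).
Darwin is UTC+9:30, so local arrival = 4:36 AM + 9:30 = 2:06 PM on Sep 10.

2:06 PM on Sep 10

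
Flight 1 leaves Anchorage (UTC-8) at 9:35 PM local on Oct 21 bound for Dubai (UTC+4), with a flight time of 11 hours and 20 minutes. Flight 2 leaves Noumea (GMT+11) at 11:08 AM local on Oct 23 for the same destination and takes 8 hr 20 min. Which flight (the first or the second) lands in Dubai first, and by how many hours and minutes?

the first, by 15 hours 33 minutes

Flight 1 in UTC: 9:35 PM + 8:00 = 5:35 AM on Oct 22.
+11 hours 20 minutes → arrive 4:55 PM UTC on Oct 22.
Flight 2 in UTC: 11:08 AM − 11:00 = 12:08 AM on Oct 23.
+8 hours and 20 minutes → arrive 8:28 AM UTC on Oct 23.
Flight 1 lands earlier by 15 hours 33 minutes.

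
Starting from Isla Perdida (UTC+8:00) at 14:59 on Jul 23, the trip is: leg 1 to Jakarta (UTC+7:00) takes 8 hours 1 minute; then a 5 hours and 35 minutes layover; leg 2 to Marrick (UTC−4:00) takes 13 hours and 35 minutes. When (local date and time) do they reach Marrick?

06:10 on July 24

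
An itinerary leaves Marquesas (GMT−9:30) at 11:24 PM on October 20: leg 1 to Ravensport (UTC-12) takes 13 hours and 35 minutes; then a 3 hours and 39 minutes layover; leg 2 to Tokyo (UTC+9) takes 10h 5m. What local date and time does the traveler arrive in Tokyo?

Convert departure to UTC: 11:24 PM + 9:30 = 8:54 AM UTC on Oct 21.
Add 13 hours and 35 minutes leg 1 → 10:29 PM UTC.
Add 3 hours and 39 minutes layover in Ravensport → 2:08 AM UTC (Oct 22).
Add 10 hours and 5 minutes leg 2 → 12:13 PM UTC.
Tokyo is UTC+9:00, so local arrival = 12:13 PM + 9:00 = 9:13 PM on Oct 22.

9:13 PM on Oct 22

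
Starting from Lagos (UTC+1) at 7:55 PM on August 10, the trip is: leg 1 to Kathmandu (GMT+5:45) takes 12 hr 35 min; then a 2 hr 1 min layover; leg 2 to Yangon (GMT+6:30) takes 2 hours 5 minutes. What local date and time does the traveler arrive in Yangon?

6:06 PM on August 11

Convert departure to UTC: 7:55 PM − 1:00 = 6:55 PM UTC on Aug 10.
Add 12 hours and 35 minutes leg 1 → 7:30 AM UTC (Aug 11).
Add 2 hours and 1 minute layover in Kathmandu → 9:31 AM UTC.
Add 2 hours and 5 minutes leg 2 → 11:36 AM UTC.
Yangon is UTC+6:30, so local arrival = 11:36 AM + 6:30 = 6:06 PM on Aug 11.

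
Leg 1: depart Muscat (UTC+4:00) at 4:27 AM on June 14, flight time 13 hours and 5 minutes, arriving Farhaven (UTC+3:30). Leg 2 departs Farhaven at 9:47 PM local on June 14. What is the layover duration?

4 hours 45 minutes

Convert departure to UTC: 4:27 AM − 4:00 = 12:27 AM UTC on Jun 14.
Add 13 hours and 5 minutes flight time → 1:32 PM UTC.
Farhaven is UTC+3:30, so local arrival = 1:32 PM + 3:30 = 5:02 PM on Jun 14.
Layover = 9:47 PM − 5:02 PM = 4 hours 45 minutes.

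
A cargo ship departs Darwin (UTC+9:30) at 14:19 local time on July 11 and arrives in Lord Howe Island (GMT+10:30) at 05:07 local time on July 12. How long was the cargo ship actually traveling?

Departure in UTC: 14:19 − 9:30 = 04:49 on Jul 11.
Arrival in UTC: 05:07 − 10:30 = 18:37 on Jul 11.
Elapsed = 18:37 − 04:49 = 13 hours 48 minutes.

13 hours 48 minutes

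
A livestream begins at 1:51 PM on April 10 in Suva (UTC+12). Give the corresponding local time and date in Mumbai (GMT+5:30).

Mumbai is 6:30 behind Suva.
Shift by the zone difference: 1:51 PM − 6:30 = 7:21 AM on Apr 10 in Mumbai.

7:21 AM on April 10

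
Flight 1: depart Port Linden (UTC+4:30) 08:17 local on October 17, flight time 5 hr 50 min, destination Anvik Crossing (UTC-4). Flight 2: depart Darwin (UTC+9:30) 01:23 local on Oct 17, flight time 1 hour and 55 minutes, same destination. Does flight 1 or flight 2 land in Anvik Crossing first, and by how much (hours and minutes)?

Flight 1 in UTC: 08:17 − 4:30 = 03:47 on Oct 17.
+5 hours and 50 minutes → arrive 09:37 UTC on Oct 17.
Flight 2 in UTC: 01:23 − 9:30 = 15:53 on Oct 16.
+1 hour 55 minutes → arrive 17:48 UTC on Oct 16.
Flight 2 lands earlier by 15 hours 49 minutes.

the second, by 15 hours 49 minutes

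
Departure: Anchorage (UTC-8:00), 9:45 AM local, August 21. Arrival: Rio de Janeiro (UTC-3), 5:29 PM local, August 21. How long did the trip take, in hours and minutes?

2 hours 44 minutes

Departure in UTC: 9:45 AM + 8:00 = 5:45 PM on Aug 21.
Arrival in UTC: 5:29 PM + 3:00 = 8:29 PM on Aug 21.
Elapsed = 8:29 PM − 5:45 PM = 2 hours 44 minutes.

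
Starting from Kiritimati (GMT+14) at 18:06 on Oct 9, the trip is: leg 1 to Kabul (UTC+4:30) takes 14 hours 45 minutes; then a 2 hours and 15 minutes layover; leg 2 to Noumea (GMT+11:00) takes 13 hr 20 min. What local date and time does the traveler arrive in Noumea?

21:26 on October 10

Convert departure to UTC: 18:06 − 14:00 = 04:06 UTC on Oct 9.
Add 14 hours and 45 minutes leg 1 → 18:51 UTC.
Add 2 hours 15 minutes layover in Kabul → 21:06 UTC.
Add 13 hours 20 minutes leg 2 → 10:26 UTC (Oct 10).
Noumea is UTC+11:00, so local arrival = 10:26 + 11:00 = 21:26 on Oct 10.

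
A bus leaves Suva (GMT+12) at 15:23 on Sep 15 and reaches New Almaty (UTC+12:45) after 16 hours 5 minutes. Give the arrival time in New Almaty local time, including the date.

Convert departure to UTC: 15:23 − 12:00 = 03:23 UTC on Sep 15.
Add 16 hours and 5 minutes travel time → 19:28 UTC.
New Almaty is UTC+12:45, so local arrival = 19:28 + 12:45 = 08:13 on Sep 16.

08:13 on September 16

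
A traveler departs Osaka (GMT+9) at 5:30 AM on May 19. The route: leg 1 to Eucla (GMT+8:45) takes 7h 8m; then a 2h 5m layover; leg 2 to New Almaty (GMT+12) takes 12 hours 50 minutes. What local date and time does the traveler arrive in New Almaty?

Convert departure to UTC: 5:30 AM − 9:00 = 8:30 PM UTC on May 18.
Add 7 hours and 8 minutes leg 1 → 3:38 AM UTC (May 19).
Add 2 hours and 5 minutes layover in Eucla → 5:43 AM UTC.
Add 12 hours and 50 minutes leg 2 → 6:33 PM UTC.
New Almaty is UTC+12:00, so local arrival = 6:33 PM + 12:00 = 6:33 AM on May 20.

6:33 AM on May 20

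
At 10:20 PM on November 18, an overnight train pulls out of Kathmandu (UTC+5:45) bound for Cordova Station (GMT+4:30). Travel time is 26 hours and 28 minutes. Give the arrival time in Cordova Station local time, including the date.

11:33 PM on Nov 19

Cordova Station is 1:15 behind Kathmandu.
After 26 hours and 28 minutes it is 12:48 AM (Nov 20) in Kathmandu.
Shift by the zone difference: 12:48 AM − 1:15 = 11:33 PM on Nov 19 in Cordova Station.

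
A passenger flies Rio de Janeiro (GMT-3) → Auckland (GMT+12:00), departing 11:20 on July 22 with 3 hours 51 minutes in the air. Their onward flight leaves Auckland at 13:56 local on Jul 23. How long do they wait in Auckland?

7 hours 45 minutes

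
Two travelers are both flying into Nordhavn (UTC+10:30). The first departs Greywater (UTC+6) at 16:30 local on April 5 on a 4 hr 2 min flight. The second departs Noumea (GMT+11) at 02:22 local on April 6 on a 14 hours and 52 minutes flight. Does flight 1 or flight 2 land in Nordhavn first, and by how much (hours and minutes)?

the first, by 15 hours 42 minutes

Flight 1 in UTC: 16:30 − 6:00 = 10:30 on Apr 5.
+4 hours and 2 minutes → arrive 14:32 UTC on Apr 5.
Flight 2 in UTC: 02:22 − 11:00 = 15:22 on Apr 5.
+14 hours 52 minutes → arrive 06:14 UTC on Apr 6.
Flight 1 lands earlier by 15 hours 42 minutes.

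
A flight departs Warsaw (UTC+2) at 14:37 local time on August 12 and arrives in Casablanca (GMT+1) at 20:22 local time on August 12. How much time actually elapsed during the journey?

Departure in UTC: 14:37 − 2:00 = 12:37 on Aug 12.
Arrival in UTC: 20:22 − 1:00 = 19:22 on Aug 12.
Elapsed = 19:22 − 12:37 = 6 hours 45 minutes.

6 hours 45 minutes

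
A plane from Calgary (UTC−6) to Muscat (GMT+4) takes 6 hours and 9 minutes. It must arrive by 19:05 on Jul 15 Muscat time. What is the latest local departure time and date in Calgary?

02:56 on Jul 15

Target arrival in UTC: 19:05 − 4:00 = 15:05 on Jul 15.
Subtract 6 hours and 9 minutes → departure 08:56 UTC on Jul 15.
Calgary is UTC−6:00: 08:56 − 6:00 = 02:56 on Jul 15.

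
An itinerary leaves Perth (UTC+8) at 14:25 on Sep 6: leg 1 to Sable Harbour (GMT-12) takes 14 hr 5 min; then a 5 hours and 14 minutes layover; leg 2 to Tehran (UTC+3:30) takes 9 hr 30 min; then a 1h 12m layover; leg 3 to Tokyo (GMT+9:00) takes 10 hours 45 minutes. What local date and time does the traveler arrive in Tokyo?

08:11 on September 8

Convert departure to UTC: 14:25 − 8:00 = 06:25 UTC on Sep 6.
Add 14 hours 5 minutes leg 1 → 20:30 UTC.
Add 5 hours 14 minutes layover in Sable Harbour → 01:44 UTC (Sep 7).
Add 9 hours and 30 minutes leg 2 → 11:14 UTC.
Add 1 hour 12 minutes layover in Tehran → 12:26 UTC.
Add 10 hours and 45 minutes leg 3 → 23:11 UTC.
Tokyo is UTC+9:00, so local arrival = 23:11 + 9:00 = 08:11 on Sep 8.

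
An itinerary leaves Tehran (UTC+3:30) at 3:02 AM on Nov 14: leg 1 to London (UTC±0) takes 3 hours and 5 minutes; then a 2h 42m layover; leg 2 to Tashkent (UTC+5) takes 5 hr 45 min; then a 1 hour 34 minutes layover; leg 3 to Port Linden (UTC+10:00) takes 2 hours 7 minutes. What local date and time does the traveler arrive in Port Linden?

12:45 AM on Nov 15

Convert departure to UTC: 3:02 AM − 3:30 = 11:32 PM UTC on Nov 13.
Add 3 hours 5 minutes leg 1 → 2:37 AM UTC (Nov 14).
Add 2 hours and 42 minutes layover in London → 5:19 AM UTC.
Add 5 hours 45 minutes leg 2 → 11:04 AM UTC.
Add 1 hour 34 minutes layover in Tashkent → 12:38 PM UTC.
Add 2 hours 7 minutes leg 3 → 2:45 PM UTC.
Port Linden is UTC+10:00, so local arrival = 2:45 PM + 10:00 = 12:45 AM on Nov 15.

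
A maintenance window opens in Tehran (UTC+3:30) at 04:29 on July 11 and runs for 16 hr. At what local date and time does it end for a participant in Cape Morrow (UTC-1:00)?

15:59 on July 11

Cape Morrow is 4:30 behind Tehran.
After 16 hours it is 20:29 in Tehran.
Shift by the zone difference: 20:29 − 4:30 = 15:59 on Jul 11 in Cape Morrow.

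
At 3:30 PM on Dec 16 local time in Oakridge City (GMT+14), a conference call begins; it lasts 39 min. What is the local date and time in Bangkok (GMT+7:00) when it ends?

9:09 AM on December 16

Bangkok is 7:00 behind Oakridge City.
After 39 minutes it is 4:09 PM in Oakridge City.
Shift by the zone difference: 4:09 PM − 7:00 = 9:09 AM on Dec 16 in Bangkok.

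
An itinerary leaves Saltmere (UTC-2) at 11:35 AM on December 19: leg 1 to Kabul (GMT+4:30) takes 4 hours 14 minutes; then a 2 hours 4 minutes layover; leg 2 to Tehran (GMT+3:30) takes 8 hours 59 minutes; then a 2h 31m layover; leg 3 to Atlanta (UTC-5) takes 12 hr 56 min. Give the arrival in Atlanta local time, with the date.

3:19 PM on December 20

Convert departure to UTC: 11:35 AM + 2:00 = 1:35 PM UTC on Dec 19.
Add 4 hours 14 minutes leg 1 → 5:49 PM UTC.
Add 2 hours 4 minutes layover in Kabul → 7:53 PM UTC.
Add 8 hours 59 minutes leg 2 → 4:52 AM UTC (Dec 20).
Add 2 hours 31 minutes layover in Tehran → 7:23 AM UTC.
Add 12 hours and 56 minutes leg 3 → 8:19 PM UTC.
Atlanta is UTC−5:00, so local arrival = 8:19 PM − 5:00 = 3:19 PM on Dec 20.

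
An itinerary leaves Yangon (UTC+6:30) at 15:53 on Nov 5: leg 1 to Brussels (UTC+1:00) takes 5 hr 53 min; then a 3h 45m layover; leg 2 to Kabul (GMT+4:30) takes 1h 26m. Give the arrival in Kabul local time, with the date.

00:57 on November 6

Convert departure to UTC: 15:53 − 6:30 = 09:23 UTC on Nov 5.
Add 5 hours and 53 minutes leg 1 → 15:16 UTC.
Add 3 hours and 45 minutes layover in Brussels → 19:01 UTC.
Add 1 hour and 26 minutes leg 2 → 20:27 UTC.
Kabul is UTC+4:30, so local arrival = 20:27 + 4:30 = 00:57 on Nov 6.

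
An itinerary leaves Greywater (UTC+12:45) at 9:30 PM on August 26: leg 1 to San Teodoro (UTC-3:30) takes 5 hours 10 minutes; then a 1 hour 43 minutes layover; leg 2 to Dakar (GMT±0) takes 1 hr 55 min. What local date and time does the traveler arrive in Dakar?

5:33 PM on August 26

Convert departure to UTC: 9:30 PM − 12:45 = 8:45 AM UTC on Aug 26.
Add 5 hours 10 minutes leg 1 → 1:55 PM UTC.
Add 1 hour 43 minutes layover in San Teodoro → 3:38 PM UTC.
Add 1 hour and 55 minutes leg 2 → 5:33 PM UTC.
Dakar is UTC+0, so local arrival is the same: 5:33 PM on Aug 26.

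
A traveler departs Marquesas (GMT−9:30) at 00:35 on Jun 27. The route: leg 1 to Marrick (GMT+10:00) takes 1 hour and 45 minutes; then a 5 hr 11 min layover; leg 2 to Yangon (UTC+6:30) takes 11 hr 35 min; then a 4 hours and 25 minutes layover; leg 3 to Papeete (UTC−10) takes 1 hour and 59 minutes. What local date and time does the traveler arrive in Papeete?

Convert departure to UTC: 00:35 + 9:30 = 10:05 UTC on Jun 27.
Add 1 hour and 45 minutes leg 1 → 11:50 UTC.
Add 5 hours 11 minutes layover in Marrick → 17:01 UTC.
Add 11 hours 35 minutes leg 2 → 04:36 UTC (Jun 28).
Add 4 hours and 25 minutes layover in Yangon → 09:01 UTC.
Add 1 hour and 59 minutes leg 3 → 11:00 UTC.
Papeete is UTC−10:00, so local arrival = 11:00 − 10:00 = 01:00 on Jun 28.

01:00 on June 28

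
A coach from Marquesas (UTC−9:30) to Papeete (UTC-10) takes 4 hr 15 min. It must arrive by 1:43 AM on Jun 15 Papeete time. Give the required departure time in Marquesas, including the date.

9:58 PM on Jun 14

Target arrival in UTC: 1:43 AM + 10:00 = 11:43 AM on Jun 15.
Subtract 4 hours and 15 minutes → departure 7:28 AM UTC on Jun 15.
Marquesas is UTC−9:30: 7:28 AM − 9:30 = 9:58 PM on Jun 14.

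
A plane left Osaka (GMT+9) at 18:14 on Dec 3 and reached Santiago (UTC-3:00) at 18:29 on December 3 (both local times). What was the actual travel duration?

12 hours 15 minutes

Santiago is 12:00 behind Osaka.
Clock-face elapsed time (ignoring zones) is 15 minutes.
Actual elapsed = 15 minutes + 12:00 = 12 hours 15 minutes.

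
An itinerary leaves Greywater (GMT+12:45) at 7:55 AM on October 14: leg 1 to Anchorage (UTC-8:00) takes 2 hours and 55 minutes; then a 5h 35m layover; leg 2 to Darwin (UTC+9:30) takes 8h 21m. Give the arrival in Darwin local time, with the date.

9:31 PM on October 14

Convert departure to UTC: 7:55 AM − 12:45 = 7:10 PM UTC on Oct 13.
Add 2 hours 55 minutes leg 1 → 10:05 PM UTC.
Add 5 hours 35 minutes layover in Anchorage → 3:40 AM UTC (Oct 14).
Add 8 hours 21 minutes leg 2 → 12:01 PM UTC.
Darwin is UTC+9:30, so local arrival = 12:01 PM + 9:30 = 9:31 PM on Oct 14.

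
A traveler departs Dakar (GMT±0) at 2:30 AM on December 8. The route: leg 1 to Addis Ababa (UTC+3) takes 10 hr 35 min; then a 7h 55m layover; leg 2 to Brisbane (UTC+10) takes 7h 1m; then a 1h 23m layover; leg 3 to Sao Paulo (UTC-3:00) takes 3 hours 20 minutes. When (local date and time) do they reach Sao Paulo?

5:44 AM on Dec 9

Dakar is at UTC+0, so departure is already 2:30 AM UTC on Dec 8.
Add 10 hours and 35 minutes leg 1 → 1:05 PM UTC.
Add 7 hours and 55 minutes layover in Addis Ababa → 9:00 PM UTC.
Add 7 hours 1 minute leg 2 → 4:01 AM UTC (Dec 9).
Add 1 hour and 23 minutes layover in Brisbane → 5:24 AM UTC.
Add 3 hours and 20 minutes leg 3 → 8:44 AM UTC.
Sao Paulo is UTC−3:00, so local arrival = 8:44 AM − 3:00 = 5:44 AM on Dec 9.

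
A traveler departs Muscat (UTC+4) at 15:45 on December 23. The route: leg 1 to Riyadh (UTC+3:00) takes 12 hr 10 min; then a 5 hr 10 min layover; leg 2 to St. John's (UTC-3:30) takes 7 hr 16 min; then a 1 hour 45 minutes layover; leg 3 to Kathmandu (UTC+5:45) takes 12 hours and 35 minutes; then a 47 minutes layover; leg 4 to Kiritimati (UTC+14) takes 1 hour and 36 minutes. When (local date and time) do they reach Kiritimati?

Convert departure to UTC: 15:45 − 4:00 = 11:45 UTC on Dec 23.
Add 12 hours 10 minutes leg 1 → 23:55 UTC.
Add 5 hours 10 minutes layover in Riyadh → 05:05 UTC (Dec 24).
Add 7 hours 16 minutes leg 2 → 12:21 UTC.
Add 1 hour 45 minutes layover in St. John's → 14:06 UTC.
Add 12 hours 35 minutes leg 3 → 02:41 UTC (Dec 25).
Add 47 minutes layover in Kathmandu → 03:28 UTC.
Add 1 hour 36 minutes leg 4 → 05:04 UTC.
Kiritimati is UTC+14:00, so local arrival = 05:04 + 14:00 = 19:04 on Dec 25.

19:04 on Dec 25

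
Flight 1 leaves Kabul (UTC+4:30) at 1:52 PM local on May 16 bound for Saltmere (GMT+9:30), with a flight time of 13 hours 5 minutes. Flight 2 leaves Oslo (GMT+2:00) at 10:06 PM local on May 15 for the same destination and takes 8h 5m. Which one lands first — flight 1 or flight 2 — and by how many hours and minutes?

the second, by 18 hours 16 minutes

Flight 1 in UTC: 1:52 PM − 4:30 = 9:22 AM on May 16.
+13 hours 5 minutes → arrive 10:27 PM UTC on May 16.
Flight 2 in UTC: 10:06 PM − 2:00 = 8:06 PM on May 15.
+8 hours and 5 minutes → arrive 4:11 AM UTC on May 16.
Flight 2 lands earlier by 18 hours 16 minutes.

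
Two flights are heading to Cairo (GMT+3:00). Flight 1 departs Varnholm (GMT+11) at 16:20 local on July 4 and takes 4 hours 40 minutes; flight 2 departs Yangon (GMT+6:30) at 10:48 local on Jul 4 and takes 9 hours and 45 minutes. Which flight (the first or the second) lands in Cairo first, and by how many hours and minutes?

Flight 1 in UTC: 16:20 − 11:00 = 05:20 on Jul 4.
+4 hours and 40 minutes → arrive 10:00 UTC on Jul 4.
Flight 2 in UTC: 10:48 − 6:30 = 04:18 on Jul 4.
+9 hours and 45 minutes → arrive 14:03 UTC on Jul 4.
Flight 1 lands earlier by 4 hours 3 minutes.

the first, by 4 hours 3 minutes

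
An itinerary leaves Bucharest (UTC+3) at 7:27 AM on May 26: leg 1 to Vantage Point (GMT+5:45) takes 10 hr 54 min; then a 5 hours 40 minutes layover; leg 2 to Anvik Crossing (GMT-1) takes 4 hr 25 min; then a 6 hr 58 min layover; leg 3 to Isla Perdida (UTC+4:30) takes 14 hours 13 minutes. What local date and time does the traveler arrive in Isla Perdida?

Convert departure to UTC: 7:27 AM − 3:00 = 4:27 AM UTC on May 26.
Add 10 hours and 54 minutes leg 1 → 3:21 PM UTC.
Add 5 hours and 40 minutes layover in Vantage Point → 9:01 PM UTC.
Add 4 hours and 25 minutes leg 2 → 1:26 AM UTC (May 27).
Add 6 hours and 58 minutes layover in Anvik Crossing → 8:24 AM UTC.
Add 14 hours 13 minutes leg 3 → 10:37 PM UTC.
Isla Perdida is UTC+4:30, so local arrival = 10:37 PM + 4:30 = 3:07 AM on May 28.

3:07 AM on May 28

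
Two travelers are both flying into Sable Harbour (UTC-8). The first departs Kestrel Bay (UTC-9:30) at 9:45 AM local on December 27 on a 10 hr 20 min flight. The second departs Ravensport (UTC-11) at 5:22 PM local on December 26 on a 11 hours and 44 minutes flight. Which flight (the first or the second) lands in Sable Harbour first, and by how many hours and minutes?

the second, by 13 hours 29 minutes

Flight 1 in UTC: 9:45 AM + 9:30 = 7:15 PM on Dec 27.
+10 hours and 20 minutes → arrive 5:35 AM UTC on Dec 28.
Flight 2 in UTC: 5:22 PM + 11:00 = 4:22 AM on Dec 27.
+11 hours 44 minutes → arrive 4:06 PM UTC on Dec 27.
Flight 2 lands earlier by 13 hours 29 minutes.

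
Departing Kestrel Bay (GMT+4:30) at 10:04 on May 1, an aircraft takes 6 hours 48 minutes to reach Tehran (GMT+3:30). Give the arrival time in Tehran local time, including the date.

15:52 on May 1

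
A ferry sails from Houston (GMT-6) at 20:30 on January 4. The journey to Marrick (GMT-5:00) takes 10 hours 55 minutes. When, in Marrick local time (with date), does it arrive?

Convert departure to UTC: 20:30 + 6:00 = 02:30 UTC on Jan 5.
Add 10 hours 55 minutes travel time → 13:25 UTC.
Marrick is UTC−5:00, so local arrival = 13:25 − 5:00 = 08:25 on Jan 5.

08:25 on January 5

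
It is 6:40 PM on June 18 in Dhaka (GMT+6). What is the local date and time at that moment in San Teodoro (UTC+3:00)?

In UTC: 6:40 PM − 6:00 = 12:40 PM on Jun 18.
San Teodoro is UTC+3:00: 12:40 PM + 3:00 = 3:40 PM on Jun 18.

3:40 PM on June 18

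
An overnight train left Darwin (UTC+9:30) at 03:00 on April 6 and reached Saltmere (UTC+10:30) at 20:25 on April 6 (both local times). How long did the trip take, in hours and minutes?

Departure in UTC: 03:00 − 9:30 = 17:30 on Apr 5.
Arrival in UTC: 20:25 − 10:30 = 09:55 on Apr 6.
Elapsed = 09:55 − 17:30 (+1 day) = 16 hours 25 minutes.

16 hours 25 minutes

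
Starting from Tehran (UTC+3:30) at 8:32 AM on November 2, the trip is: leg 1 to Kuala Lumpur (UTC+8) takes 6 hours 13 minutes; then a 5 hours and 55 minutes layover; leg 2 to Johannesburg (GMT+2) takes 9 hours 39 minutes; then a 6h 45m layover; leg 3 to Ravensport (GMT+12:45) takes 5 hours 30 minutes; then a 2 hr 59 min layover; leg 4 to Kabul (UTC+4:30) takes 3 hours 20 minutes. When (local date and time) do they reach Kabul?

1:53 AM on November 4

Convert departure to UTC: 8:32 AM − 3:30 = 5:02 AM UTC on Nov 2.
Add 6 hours and 13 minutes leg 1 → 11:15 AM UTC.
Add 5 hours 55 minutes layover in Kuala Lumpur → 5:10 PM UTC.
Add 9 hours 39 minutes leg 2 → 2:49 AM UTC (Nov 3).
Add 6 hours and 45 minutes layover in Johannesburg → 9:34 AM UTC.
Add 5 hours 30 minutes leg 3 → 3:04 PM UTC.
Add 2 hours 59 minutes layover in Ravensport → 6:03 PM UTC.
Add 3 hours and 20 minutes leg 4 → 9:23 PM UTC.
Kabul is UTC+4:30, so local arrival = 9:23 PM + 4:30 = 1:53 AM on Nov 4.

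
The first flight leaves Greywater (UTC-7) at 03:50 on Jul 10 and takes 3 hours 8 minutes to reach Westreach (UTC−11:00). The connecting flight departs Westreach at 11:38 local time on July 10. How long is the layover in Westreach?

Convert departure to UTC: 03:50 + 7:00 = 10:50 UTC on Jul 10.
Add 3 hours and 8 minutes flight time → 13:58 UTC.
Westreach is UTC−11:00, so local arrival = 13:58 − 11:00 = 02:58 on Jul 10.
Layover = 11:38 − 02:58 = 8 hours 40 minutes.

8 hours 40 minutes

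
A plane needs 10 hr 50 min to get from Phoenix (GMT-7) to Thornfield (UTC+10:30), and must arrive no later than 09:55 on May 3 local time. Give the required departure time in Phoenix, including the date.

05:35 on May 2

Target arrival in UTC: 09:55 − 10:30 = 23:25 on May 2.
Subtract 10 hours and 50 minutes → departure 12:35 UTC on May 2.
Phoenix is UTC−7:00: 12:35 − 7:00 = 05:35 on May 2.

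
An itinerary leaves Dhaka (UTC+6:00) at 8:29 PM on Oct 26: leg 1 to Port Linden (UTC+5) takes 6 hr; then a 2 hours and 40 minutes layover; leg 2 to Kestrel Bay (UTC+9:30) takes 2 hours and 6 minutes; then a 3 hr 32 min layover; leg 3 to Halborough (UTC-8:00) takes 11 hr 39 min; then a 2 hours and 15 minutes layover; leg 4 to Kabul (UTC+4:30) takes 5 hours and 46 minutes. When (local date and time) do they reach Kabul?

Convert departure to UTC: 8:29 PM − 6:00 = 2:29 PM UTC on Oct 26.
Add 6 hours leg 1 → 8:29 PM UTC.
Add 2 hours 40 minutes layover in Port Linden → 11:09 PM UTC.
Add 2 hours and 6 minutes leg 2 → 1:15 AM UTC (Oct 27).
Add 3 hours 32 minutes layover in Kestrel Bay → 4:47 AM UTC.
Add 11 hours and 39 minutes leg 3 → 4:26 PM UTC.
Add 2 hours 15 minutes layover in Halborough → 6:41 PM UTC.
Add 5 hours 46 minutes leg 4 → 12:27 AM UTC (Oct 28).
Kabul is UTC+4:30, so local arrival = 12:27 AM + 4:30 = 4:57 AM on Oct 28.

4:57 AM on Oct 28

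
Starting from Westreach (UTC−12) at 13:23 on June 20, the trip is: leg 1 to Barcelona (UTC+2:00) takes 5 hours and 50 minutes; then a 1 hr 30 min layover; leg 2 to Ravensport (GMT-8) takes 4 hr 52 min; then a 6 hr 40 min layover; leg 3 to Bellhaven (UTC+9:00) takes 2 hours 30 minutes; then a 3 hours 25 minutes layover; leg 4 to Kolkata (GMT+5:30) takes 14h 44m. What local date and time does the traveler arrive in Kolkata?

Convert departure to UTC: 13:23 + 12:00 = 01:23 UTC on Jun 21.
Add 5 hours and 50 minutes leg 1 → 07:13 UTC.
Add 1 hour 30 minutes layover in Barcelona → 08:43 UTC.
Add 4 hours and 52 minutes leg 2 → 13:35 UTC.
Add 6 hours and 40 minutes layover in Ravensport → 20:15 UTC.
Add 2 hours 30 minutes leg 3 → 22:45 UTC.
Add 3 hours and 25 minutes layover in Bellhaven → 02:10 UTC (Jun 22).
Add 14 hours and 44 minutes leg 4 → 16:54 UTC.
Kolkata is UTC+5:30, so local arrival = 16:54 + 5:30 = 22:24 on Jun 22.

22:24 on June 22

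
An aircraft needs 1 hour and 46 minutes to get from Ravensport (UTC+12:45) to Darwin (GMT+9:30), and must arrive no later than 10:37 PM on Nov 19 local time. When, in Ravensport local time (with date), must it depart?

12:06 AM on November 20

Target arrival in UTC: 10:37 PM − 9:30 = 1:07 PM on Nov 19.
Subtract 1 hour and 46 minutes → departure 11:21 AM UTC on Nov 19.
Ravensport is UTC+12:45: 11:21 AM + 12:45 = 12:06 AM on Nov 20.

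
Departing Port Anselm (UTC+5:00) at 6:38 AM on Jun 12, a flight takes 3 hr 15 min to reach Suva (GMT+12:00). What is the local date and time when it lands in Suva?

Convert departure to UTC: 6:38 AM − 5:00 = 1:38 AM UTC on Jun 12.
Add 3 hours 15 minutes travel time → 4:53 AM UTC.
Suva is UTC+12:00, so local arrival = 4:53 AM + 12:00 = 4:53 PM on Jun 12.

4:53 PM on June 12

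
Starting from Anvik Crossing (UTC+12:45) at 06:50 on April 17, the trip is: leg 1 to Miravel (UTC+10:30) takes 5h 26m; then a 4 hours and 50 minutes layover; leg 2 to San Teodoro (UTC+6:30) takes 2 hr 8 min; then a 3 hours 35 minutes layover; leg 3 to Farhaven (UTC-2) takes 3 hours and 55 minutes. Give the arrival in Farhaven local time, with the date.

Convert departure to UTC: 06:50 − 12:45 = 18:05 UTC on Apr 16.
Add 5 hours and 26 minutes leg 1 → 23:31 UTC.
Add 4 hours 50 minutes layover in Miravel → 04:21 UTC (Apr 17).
Add 2 hours and 8 minutes leg 2 → 06:29 UTC.
Add 3 hours and 35 minutes layover in San Teodoro → 10:04 UTC.
Add 3 hours and 55 minutes leg 3 → 13:59 UTC.
Farhaven is UTC−2:00, so local arrival = 13:59 − 2:00 = 11:59 on Apr 17.

11:59 on Apr 17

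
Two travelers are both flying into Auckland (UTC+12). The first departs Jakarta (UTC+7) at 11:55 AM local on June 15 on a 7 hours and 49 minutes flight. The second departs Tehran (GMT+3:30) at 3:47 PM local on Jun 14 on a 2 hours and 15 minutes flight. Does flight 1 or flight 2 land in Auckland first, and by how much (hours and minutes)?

the second, by 22 hours 12 minutes

Flight 1 in UTC: 11:55 AM − 7:00 = 4:55 AM on Jun 15.
+7 hours and 49 minutes → arrive 12:44 PM UTC on Jun 15.
Flight 2 in UTC: 3:47 PM − 3:30 = 12:17 PM on Jun 14.
+2 hours and 15 minutes → arrive 2:32 PM UTC on Jun 14.
Flight 2 lands earlier by 22 hours 12 minutes.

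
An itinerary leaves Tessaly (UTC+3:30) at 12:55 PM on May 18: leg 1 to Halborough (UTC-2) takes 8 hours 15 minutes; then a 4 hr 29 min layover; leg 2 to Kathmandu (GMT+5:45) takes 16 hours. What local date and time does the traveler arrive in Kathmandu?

7:54 PM on May 19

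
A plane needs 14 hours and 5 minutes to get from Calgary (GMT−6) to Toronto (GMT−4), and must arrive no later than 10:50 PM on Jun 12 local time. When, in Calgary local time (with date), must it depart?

Target arrival in UTC: 10:50 PM + 4:00 = 2:50 AM on Jun 13.
Subtract 14 hours 5 minutes → departure 12:45 PM UTC on Jun 12.
Calgary is UTC−6:00: 12:45 PM − 6:00 = 6:45 AM on Jun 12.

6:45 AM on June 12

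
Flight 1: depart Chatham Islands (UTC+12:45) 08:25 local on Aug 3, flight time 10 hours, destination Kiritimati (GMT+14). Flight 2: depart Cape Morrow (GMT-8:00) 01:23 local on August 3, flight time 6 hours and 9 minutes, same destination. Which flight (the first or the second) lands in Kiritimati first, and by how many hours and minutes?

Flight 1 in UTC: 08:25 − 12:45 = 19:40 on Aug 2.
+10 hours → arrive 05:40 UTC on Aug 3.
Flight 2 in UTC: 01:23 + 8:00 = 09:23 on Aug 3.
+6 hours 9 minutes → arrive 15:32 UTC on Aug 3.
Flight 1 lands earlier by 9 hours 52 minutes.

the first, by 9 hours 52 minutes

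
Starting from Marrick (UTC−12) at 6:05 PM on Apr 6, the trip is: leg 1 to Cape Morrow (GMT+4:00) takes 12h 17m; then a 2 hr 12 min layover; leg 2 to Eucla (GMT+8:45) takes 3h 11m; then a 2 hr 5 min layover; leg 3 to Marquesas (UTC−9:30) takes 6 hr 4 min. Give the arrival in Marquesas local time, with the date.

Convert departure to UTC: 6:05 PM + 12:00 = 6:05 AM UTC on Apr 7.
Add 12 hours 17 minutes leg 1 → 6:22 PM UTC.
Add 2 hours and 12 minutes layover in Cape Morrow → 8:34 PM UTC.
Add 3 hours and 11 minutes leg 2 → 11:45 PM UTC.
Add 2 hours and 5 minutes layover in Eucla → 1:50 AM UTC (Apr 8).
Add 6 hours and 4 minutes leg 3 → 7:54 AM UTC.
Marquesas is UTC−9:30, so local arrival = 7:54 AM − 9:30 = 10:24 PM on Apr 7.

10:24 PM on April 7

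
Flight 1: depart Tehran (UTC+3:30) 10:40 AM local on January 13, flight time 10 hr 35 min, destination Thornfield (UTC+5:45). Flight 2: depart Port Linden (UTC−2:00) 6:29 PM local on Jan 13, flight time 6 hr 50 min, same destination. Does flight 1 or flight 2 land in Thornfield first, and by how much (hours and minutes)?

Flight 1 in UTC: 10:40 AM − 3:30 = 7:10 AM on Jan 13.
+10 hours and 35 minutes → arrive 5:45 PM UTC on Jan 13.
Flight 2 in UTC: 6:29 PM + 2:00 = 8:29 PM on Jan 13.
+6 hours and 50 minutes → arrive 3:19 AM UTC on Jan 14.
Flight 1 lands earlier by 9 hours 34 minutes.

the first, by 9 hours 34 minutes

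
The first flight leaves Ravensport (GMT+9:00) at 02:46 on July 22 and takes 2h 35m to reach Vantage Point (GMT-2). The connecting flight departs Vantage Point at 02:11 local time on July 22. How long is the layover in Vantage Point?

7 hours 50 minutes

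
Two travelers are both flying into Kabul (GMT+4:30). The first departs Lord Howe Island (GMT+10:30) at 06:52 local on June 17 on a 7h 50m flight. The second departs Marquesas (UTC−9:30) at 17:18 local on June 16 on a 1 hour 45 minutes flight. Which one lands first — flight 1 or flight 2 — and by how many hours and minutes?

the first, by 21 minutes

Flight 1 in UTC: 06:52 − 10:30 = 20:22 on Jun 16.
+7 hours and 50 minutes → arrive 04:12 UTC on Jun 17.
Flight 2 in UTC: 17:18 + 9:30 = 02:48 on Jun 17.
+1 hour 45 minutes → arrive 04:33 UTC on Jun 17.
Flight 1 lands earlier by 21 minutes.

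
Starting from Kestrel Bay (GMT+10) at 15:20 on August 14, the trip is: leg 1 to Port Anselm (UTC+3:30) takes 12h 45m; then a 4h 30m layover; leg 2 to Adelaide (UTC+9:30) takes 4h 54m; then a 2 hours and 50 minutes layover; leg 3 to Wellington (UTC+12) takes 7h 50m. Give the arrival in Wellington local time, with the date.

Convert departure to UTC: 15:20 − 10:00 = 05:20 UTC on Aug 14.
Add 12 hours 45 minutes leg 1 → 18:05 UTC.
Add 4 hours and 30 minutes layover in Port Anselm → 22:35 UTC.
Add 4 hours and 54 minutes leg 2 → 03:29 UTC (Aug 15).
Add 2 hours 50 minutes layover in Adelaide → 06:19 UTC.
Add 7 hours and 50 minutes leg 3 → 14:09 UTC.
Wellington is UTC+12:00, so local arrival = 14:09 + 12:00 = 02:09 on Aug 16.

02:09 on August 16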